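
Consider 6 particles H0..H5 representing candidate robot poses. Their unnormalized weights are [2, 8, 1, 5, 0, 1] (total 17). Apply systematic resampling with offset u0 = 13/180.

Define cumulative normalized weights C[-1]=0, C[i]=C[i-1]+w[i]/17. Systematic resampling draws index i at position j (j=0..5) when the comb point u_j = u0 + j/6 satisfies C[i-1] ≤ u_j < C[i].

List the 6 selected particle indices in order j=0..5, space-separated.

0 1 1 1 3 3

C = [2/17, 10/17, 11/17, 16/17, 16/17, 1]
j=0: u_0=13/180 ∈ [0, 2/17) → index 0
j=1: u_1=43/180 ∈ [2/17, 10/17) → index 1
j=2: u_2=73/180 ∈ [2/17, 10/17) → index 1
j=3: u_3=103/180 ∈ [2/17, 10/17) → index 1
j=4: u_4=133/180 ∈ [11/17, 16/17) → index 3
j=5: u_5=163/180 ∈ [11/17, 16/17) → index 3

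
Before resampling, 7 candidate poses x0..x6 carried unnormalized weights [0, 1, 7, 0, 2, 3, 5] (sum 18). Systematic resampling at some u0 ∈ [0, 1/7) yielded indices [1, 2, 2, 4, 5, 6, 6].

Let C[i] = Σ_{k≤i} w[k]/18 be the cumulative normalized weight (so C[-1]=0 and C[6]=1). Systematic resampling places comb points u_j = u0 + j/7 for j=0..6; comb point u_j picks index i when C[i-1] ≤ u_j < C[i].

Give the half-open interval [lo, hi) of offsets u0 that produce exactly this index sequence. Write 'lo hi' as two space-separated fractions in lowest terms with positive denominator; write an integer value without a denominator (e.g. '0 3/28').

C = [0, 1/18, 4/9, 4/9, 5/9, 13/18, 1]
j=0 picked index 1: u0 ∈ [0, 1/18)
j=1 picked index 2: u0 ∈ [-11/126, 19/63)
j=2 picked index 2: u0 ∈ [-29/126, 10/63)
j=3 picked index 4: u0 ∈ [1/63, 8/63)
j=4 picked index 5: u0 ∈ [-1/63, 19/126)
j=5 picked index 6: u0 ∈ [1/126, 2/7)
j=6 picked index 6: u0 ∈ [-17/126, 1/7)
intersection: [1/63, 1/18)

1/63 1/18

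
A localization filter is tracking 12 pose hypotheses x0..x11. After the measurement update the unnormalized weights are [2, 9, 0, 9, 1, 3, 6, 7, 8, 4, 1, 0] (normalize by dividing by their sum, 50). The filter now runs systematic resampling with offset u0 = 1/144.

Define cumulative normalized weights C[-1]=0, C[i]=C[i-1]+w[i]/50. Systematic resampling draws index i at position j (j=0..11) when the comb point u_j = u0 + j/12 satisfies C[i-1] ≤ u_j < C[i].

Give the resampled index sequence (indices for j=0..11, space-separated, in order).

0 1 1 3 3 5 6 6 7 8 8 9

C = [1/25, 11/50, 11/50, 2/5, 21/50, 12/25, 3/5, 37/50, 9/10, 49/50, 1, 1]
j=0: u_0=1/144 ∈ [0, 1/25) → index 0
j=1: u_1=13/144 ∈ [1/25, 11/50) → index 1
j=2: u_2=25/144 ∈ [1/25, 11/50) → index 1
j=3: u_3=37/144 ∈ [11/50, 2/5) → index 3
j=4: u_4=49/144 ∈ [11/50, 2/5) → index 3
j=5: u_5=61/144 ∈ [21/50, 12/25) → index 5
j=6: u_6=73/144 ∈ [12/25, 3/5) → index 6
j=7: u_7=85/144 ∈ [12/25, 3/5) → index 6
j=8: u_8=97/144 ∈ [3/5, 37/50) → index 7
j=9: u_9=109/144 ∈ [37/50, 9/10) → index 8
j=10: u_10=121/144 ∈ [37/50, 9/10) → index 8
j=11: u_11=133/144 ∈ [9/10, 49/50) → index 9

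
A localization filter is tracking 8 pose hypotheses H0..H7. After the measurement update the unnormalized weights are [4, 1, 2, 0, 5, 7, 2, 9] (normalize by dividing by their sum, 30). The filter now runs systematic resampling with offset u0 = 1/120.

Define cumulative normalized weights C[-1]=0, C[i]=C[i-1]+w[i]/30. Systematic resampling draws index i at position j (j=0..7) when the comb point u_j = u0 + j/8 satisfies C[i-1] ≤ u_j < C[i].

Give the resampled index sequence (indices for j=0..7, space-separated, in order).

0 1 4 4 5 6 7 7

C = [2/15, 1/6, 7/30, 7/30, 2/5, 19/30, 7/10, 1]
j=0: u_0=1/120 ∈ [0, 2/15) → index 0
j=1: u_1=2/15 ∈ [2/15, 1/6) → index 1
j=2: u_2=31/120 ∈ [7/30, 2/5) → index 4
j=3: u_3=23/60 ∈ [7/30, 2/5) → index 4
j=4: u_4=61/120 ∈ [2/5, 19/30) → index 5
j=5: u_5=19/30 ∈ [19/30, 7/10) → index 6
j=6: u_6=91/120 ∈ [7/10, 1) → index 7
j=7: u_7=53/60 ∈ [7/10, 1) → index 7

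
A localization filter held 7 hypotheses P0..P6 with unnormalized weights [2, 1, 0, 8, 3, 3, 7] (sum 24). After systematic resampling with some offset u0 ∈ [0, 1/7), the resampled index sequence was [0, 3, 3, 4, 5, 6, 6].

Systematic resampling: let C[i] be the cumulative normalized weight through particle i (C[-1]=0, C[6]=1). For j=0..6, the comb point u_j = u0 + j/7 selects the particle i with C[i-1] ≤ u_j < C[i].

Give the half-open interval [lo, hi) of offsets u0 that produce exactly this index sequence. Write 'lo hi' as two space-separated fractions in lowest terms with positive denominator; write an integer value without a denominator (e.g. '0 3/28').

5/168 1/12

C = [1/12, 1/8, 1/8, 11/24, 7/12, 17/24, 1]
j=0 picked index 0: u0 ∈ [0, 1/12)
j=1 picked index 3: u0 ∈ [-1/56, 53/168)
j=2 picked index 3: u0 ∈ [-9/56, 29/168)
j=3 picked index 4: u0 ∈ [5/168, 13/84)
j=4 picked index 5: u0 ∈ [1/84, 23/168)
j=5 picked index 6: u0 ∈ [-1/168, 2/7)
j=6 picked index 6: u0 ∈ [-25/168, 1/7)
intersection: [5/168, 1/12)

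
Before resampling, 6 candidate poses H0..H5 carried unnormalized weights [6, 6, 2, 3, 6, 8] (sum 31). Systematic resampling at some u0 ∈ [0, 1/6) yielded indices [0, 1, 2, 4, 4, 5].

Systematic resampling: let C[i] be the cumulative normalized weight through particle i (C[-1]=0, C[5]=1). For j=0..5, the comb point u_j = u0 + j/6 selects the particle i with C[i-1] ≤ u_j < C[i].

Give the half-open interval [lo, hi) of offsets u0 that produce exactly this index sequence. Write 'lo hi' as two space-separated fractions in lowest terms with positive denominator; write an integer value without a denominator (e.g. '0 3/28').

5/93 7/93

C = [6/31, 12/31, 14/31, 17/31, 23/31, 1]
j=0 picked index 0: u0 ∈ [0, 6/31)
j=1 picked index 1: u0 ∈ [5/186, 41/186)
j=2 picked index 2: u0 ∈ [5/93, 11/93)
j=3 picked index 4: u0 ∈ [3/62, 15/62)
j=4 picked index 4: u0 ∈ [-11/93, 7/93)
j=5 picked index 5: u0 ∈ [-17/186, 1/6)
intersection: [5/93, 7/93)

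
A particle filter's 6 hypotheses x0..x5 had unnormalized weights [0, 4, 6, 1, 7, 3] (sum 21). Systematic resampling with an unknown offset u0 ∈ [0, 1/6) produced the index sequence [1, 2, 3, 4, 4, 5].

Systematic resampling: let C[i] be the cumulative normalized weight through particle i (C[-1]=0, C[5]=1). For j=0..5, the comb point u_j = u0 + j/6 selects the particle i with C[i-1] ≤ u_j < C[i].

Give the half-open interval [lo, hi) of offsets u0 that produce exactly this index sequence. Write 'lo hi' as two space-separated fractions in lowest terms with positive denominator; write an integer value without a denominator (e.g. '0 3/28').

C = [0, 4/21, 10/21, 11/21, 6/7, 1]
j=0 picked index 1: u0 ∈ [0, 4/21)
j=1 picked index 2: u0 ∈ [1/42, 13/42)
j=2 picked index 3: u0 ∈ [1/7, 4/21)
j=3 picked index 4: u0 ∈ [1/42, 5/14)
j=4 picked index 4: u0 ∈ [-1/7, 4/21)
j=5 picked index 5: u0 ∈ [1/42, 1/6)
intersection: [1/7, 1/6)

1/7 1/6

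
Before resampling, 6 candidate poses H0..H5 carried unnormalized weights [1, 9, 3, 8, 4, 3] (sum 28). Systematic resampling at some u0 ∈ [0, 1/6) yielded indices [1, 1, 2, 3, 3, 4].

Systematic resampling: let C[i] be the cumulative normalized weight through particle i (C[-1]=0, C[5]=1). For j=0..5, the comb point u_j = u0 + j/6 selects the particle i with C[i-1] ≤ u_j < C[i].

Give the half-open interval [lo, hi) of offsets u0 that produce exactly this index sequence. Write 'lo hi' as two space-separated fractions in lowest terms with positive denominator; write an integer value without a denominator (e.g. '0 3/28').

C = [1/28, 5/14, 13/28, 3/4, 25/28, 1]
j=0 picked index 1: u0 ∈ [1/28, 5/14)
j=1 picked index 1: u0 ∈ [-11/84, 4/21)
j=2 picked index 2: u0 ∈ [1/42, 11/84)
j=3 picked index 3: u0 ∈ [-1/28, 1/4)
j=4 picked index 3: u0 ∈ [-17/84, 1/12)
j=5 picked index 4: u0 ∈ [-1/12, 5/84)
intersection: [1/28, 5/84)

1/28 5/84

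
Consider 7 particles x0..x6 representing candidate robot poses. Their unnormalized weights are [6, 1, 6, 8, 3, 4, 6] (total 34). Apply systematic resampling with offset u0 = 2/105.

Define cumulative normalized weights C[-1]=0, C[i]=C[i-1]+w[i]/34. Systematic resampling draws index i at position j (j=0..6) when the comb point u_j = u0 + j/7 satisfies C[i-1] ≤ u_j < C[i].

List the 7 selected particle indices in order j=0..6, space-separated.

C = [3/17, 7/34, 13/34, 21/34, 12/17, 14/17, 1]
j=0: u_0=2/105 ∈ [0, 3/17) → index 0
j=1: u_1=17/105 ∈ [0, 3/17) → index 0
j=2: u_2=32/105 ∈ [7/34, 13/34) → index 2
j=3: u_3=47/105 ∈ [13/34, 21/34) → index 3
j=4: u_4=62/105 ∈ [13/34, 21/34) → index 3
j=5: u_5=11/15 ∈ [12/17, 14/17) → index 5
j=6: u_6=92/105 ∈ [14/17, 1) → index 6

0 0 2 3 3 5 6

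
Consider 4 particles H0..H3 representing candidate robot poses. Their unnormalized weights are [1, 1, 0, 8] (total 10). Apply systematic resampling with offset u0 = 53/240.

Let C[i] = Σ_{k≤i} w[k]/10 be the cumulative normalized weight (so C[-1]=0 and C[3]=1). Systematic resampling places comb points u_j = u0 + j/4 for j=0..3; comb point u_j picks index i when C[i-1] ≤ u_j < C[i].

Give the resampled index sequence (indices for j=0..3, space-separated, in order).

C = [1/10, 1/5, 1/5, 1]
j=0: u_0=53/240 ∈ [1/5, 1) → index 3
j=1: u_1=113/240 ∈ [1/5, 1) → index 3
j=2: u_2=173/240 ∈ [1/5, 1) → index 3
j=3: u_3=233/240 ∈ [1/5, 1) → index 3

3 3 3 3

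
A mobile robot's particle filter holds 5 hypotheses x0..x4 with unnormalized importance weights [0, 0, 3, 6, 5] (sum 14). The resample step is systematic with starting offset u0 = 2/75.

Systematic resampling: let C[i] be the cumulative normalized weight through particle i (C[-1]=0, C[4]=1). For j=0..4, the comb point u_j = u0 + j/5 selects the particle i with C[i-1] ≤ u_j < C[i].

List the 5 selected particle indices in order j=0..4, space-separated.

2 3 3 3 4

C = [0, 0, 3/14, 9/14, 1]
j=0: u_0=2/75 ∈ [0, 3/14) → index 2
j=1: u_1=17/75 ∈ [3/14, 9/14) → index 3
j=2: u_2=32/75 ∈ [3/14, 9/14) → index 3
j=3: u_3=47/75 ∈ [3/14, 9/14) → index 3
j=4: u_4=62/75 ∈ [9/14, 1) → index 4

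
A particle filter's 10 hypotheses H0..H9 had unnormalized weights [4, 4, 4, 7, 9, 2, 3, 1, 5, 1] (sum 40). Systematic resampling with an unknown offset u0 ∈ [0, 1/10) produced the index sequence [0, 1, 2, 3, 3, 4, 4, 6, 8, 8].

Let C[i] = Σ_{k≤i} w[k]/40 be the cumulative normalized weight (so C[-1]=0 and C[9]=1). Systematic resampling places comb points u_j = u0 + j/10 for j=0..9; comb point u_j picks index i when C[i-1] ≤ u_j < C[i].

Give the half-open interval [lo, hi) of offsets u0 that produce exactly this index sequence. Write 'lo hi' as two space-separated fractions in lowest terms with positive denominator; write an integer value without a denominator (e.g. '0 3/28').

C = [1/10, 1/5, 3/10, 19/40, 7/10, 3/4, 33/40, 17/20, 39/40, 1]
j=0 picked index 0: u0 ∈ [0, 1/10)
j=1 picked index 1: u0 ∈ [0, 1/10)
j=2 picked index 2: u0 ∈ [0, 1/10)
j=3 picked index 3: u0 ∈ [0, 7/40)
j=4 picked index 3: u0 ∈ [-1/10, 3/40)
j=5 picked index 4: u0 ∈ [-1/40, 1/5)
j=6 picked index 4: u0 ∈ [-1/8, 1/10)
j=7 picked index 6: u0 ∈ [1/20, 1/8)
j=8 picked index 8: u0 ∈ [1/20, 7/40)
j=9 picked index 8: u0 ∈ [-1/20, 3/40)
intersection: [1/20, 3/40)

1/20 3/40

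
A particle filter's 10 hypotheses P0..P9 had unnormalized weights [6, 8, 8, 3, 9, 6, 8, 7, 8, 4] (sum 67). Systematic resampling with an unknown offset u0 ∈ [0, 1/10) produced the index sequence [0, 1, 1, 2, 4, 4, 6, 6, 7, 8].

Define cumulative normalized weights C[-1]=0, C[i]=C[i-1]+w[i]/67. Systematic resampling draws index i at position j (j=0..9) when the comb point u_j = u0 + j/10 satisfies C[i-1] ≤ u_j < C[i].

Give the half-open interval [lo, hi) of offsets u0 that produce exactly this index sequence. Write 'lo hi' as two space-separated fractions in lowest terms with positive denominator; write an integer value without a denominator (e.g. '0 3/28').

C = [6/67, 14/67, 22/67, 25/67, 34/67, 40/67, 48/67, 55/67, 63/67, 1]
j=0 picked index 0: u0 ∈ [0, 6/67)
j=1 picked index 1: u0 ∈ [-7/670, 73/670)
j=2 picked index 1: u0 ∈ [-37/335, 3/335)
j=3 picked index 2: u0 ∈ [-61/670, 19/670)
j=4 picked index 4: u0 ∈ [-9/335, 36/335)
j=5 picked index 4: u0 ∈ [-17/134, 1/134)
j=6 picked index 6: u0 ∈ [-1/335, 39/335)
j=7 picked index 6: u0 ∈ [-69/670, 11/670)
j=8 picked index 7: u0 ∈ [-28/335, 7/335)
j=9 picked index 8: u0 ∈ [-53/670, 27/670)
intersection: [0, 1/134)

0 1/134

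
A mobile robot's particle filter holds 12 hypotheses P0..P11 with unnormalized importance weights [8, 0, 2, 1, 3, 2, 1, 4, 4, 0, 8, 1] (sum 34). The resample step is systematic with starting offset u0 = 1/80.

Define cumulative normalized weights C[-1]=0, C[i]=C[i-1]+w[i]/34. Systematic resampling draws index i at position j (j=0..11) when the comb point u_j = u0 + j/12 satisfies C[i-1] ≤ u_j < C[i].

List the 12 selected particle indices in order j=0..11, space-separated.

C = [4/17, 4/17, 5/17, 11/34, 7/17, 8/17, 1/2, 21/34, 25/34, 25/34, 33/34, 1]
j=0: u_0=1/80 ∈ [0, 4/17) → index 0
j=1: u_1=23/240 ∈ [0, 4/17) → index 0
j=2: u_2=43/240 ∈ [0, 4/17) → index 0
j=3: u_3=21/80 ∈ [4/17, 5/17) → index 2
j=4: u_4=83/240 ∈ [11/34, 7/17) → index 4
j=5: u_5=103/240 ∈ [7/17, 8/17) → index 5
j=6: u_6=41/80 ∈ [1/2, 21/34) → index 7
j=7: u_7=143/240 ∈ [1/2, 21/34) → index 7
j=8: u_8=163/240 ∈ [21/34, 25/34) → index 8
j=9: u_9=61/80 ∈ [25/34, 33/34) → index 10
j=10: u_10=203/240 ∈ [25/34, 33/34) → index 10
j=11: u_11=223/240 ∈ [25/34, 33/34) → index 10

0 0 0 2 4 5 7 7 8 10 10 10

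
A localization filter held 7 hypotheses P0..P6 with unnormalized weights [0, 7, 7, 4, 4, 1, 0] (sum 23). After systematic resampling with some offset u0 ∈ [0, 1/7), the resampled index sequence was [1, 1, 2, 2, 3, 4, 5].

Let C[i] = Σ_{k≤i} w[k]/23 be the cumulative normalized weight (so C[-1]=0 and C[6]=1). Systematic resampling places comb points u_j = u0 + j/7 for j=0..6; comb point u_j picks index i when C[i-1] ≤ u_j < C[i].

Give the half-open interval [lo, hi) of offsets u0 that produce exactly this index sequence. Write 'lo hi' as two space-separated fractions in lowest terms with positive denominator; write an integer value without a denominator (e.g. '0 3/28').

C = [0, 7/23, 14/23, 18/23, 22/23, 1, 1]
j=0 picked index 1: u0 ∈ [0, 7/23)
j=1 picked index 1: u0 ∈ [-1/7, 26/161)
j=2 picked index 2: u0 ∈ [3/161, 52/161)
j=3 picked index 2: u0 ∈ [-20/161, 29/161)
j=4 picked index 3: u0 ∈ [6/161, 34/161)
j=5 picked index 4: u0 ∈ [11/161, 39/161)
j=6 picked index 5: u0 ∈ [16/161, 1/7)
intersection: [16/161, 1/7)

16/161 1/7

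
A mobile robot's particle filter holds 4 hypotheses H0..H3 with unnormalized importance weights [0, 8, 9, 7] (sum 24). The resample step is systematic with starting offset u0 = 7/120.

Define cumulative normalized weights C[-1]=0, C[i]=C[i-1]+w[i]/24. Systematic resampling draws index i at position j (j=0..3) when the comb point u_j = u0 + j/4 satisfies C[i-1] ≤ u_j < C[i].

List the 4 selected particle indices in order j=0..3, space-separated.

C = [0, 1/3, 17/24, 1]
j=0: u_0=7/120 ∈ [0, 1/3) → index 1
j=1: u_1=37/120 ∈ [0, 1/3) → index 1
j=2: u_2=67/120 ∈ [1/3, 17/24) → index 2
j=3: u_3=97/120 ∈ [17/24, 1) → index 3

1 1 2 3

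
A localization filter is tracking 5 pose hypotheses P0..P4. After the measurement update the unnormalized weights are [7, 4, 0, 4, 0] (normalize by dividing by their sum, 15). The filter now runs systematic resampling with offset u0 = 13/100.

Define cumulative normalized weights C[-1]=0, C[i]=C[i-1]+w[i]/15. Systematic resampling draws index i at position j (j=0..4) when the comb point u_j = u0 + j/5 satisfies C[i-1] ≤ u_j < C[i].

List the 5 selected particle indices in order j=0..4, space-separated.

C = [7/15, 11/15, 11/15, 1, 1]
j=0: u_0=13/100 ∈ [0, 7/15) → index 0
j=1: u_1=33/100 ∈ [0, 7/15) → index 0
j=2: u_2=53/100 ∈ [7/15, 11/15) → index 1
j=3: u_3=73/100 ∈ [7/15, 11/15) → index 1
j=4: u_4=93/100 ∈ [11/15, 1) → index 3

0 0 1 1 3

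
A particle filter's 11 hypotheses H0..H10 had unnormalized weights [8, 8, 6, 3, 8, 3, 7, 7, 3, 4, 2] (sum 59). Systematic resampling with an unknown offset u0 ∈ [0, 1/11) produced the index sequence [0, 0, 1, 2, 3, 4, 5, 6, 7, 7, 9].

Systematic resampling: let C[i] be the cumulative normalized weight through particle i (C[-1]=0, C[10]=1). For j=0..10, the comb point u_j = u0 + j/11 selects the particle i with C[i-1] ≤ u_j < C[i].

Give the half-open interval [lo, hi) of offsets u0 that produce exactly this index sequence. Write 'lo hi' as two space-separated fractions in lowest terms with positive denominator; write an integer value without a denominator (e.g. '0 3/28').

9/649 19/649

C = [8/59, 16/59, 22/59, 25/59, 33/59, 36/59, 43/59, 50/59, 53/59, 57/59, 1]
j=0 picked index 0: u0 ∈ [0, 8/59)
j=1 picked index 0: u0 ∈ [-1/11, 29/649)
j=2 picked index 1: u0 ∈ [-30/649, 58/649)
j=3 picked index 2: u0 ∈ [-1/649, 65/649)
j=4 picked index 3: u0 ∈ [6/649, 39/649)
j=5 picked index 4: u0 ∈ [-20/649, 68/649)
j=6 picked index 5: u0 ∈ [9/649, 42/649)
j=7 picked index 6: u0 ∈ [-17/649, 60/649)
j=8 picked index 7: u0 ∈ [1/649, 78/649)
j=9 picked index 7: u0 ∈ [-58/649, 19/649)
j=10 picked index 9: u0 ∈ [-7/649, 37/649)
intersection: [9/649, 19/649)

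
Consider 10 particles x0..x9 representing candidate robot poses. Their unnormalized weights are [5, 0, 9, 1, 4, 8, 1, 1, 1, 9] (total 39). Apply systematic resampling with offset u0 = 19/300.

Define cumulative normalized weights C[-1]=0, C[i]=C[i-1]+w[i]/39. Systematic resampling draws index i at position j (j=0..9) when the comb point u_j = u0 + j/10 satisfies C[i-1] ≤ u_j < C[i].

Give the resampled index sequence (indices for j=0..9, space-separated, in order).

0 2 2 3 4 5 5 8 9 9

C = [5/39, 5/39, 14/39, 5/13, 19/39, 9/13, 28/39, 29/39, 10/13, 1]
j=0: u_0=19/300 ∈ [0, 5/39) → index 0
j=1: u_1=49/300 ∈ [5/39, 14/39) → index 2
j=2: u_2=79/300 ∈ [5/39, 14/39) → index 2
j=3: u_3=109/300 ∈ [14/39, 5/13) → index 3
j=4: u_4=139/300 ∈ [5/13, 19/39) → index 4
j=5: u_5=169/300 ∈ [19/39, 9/13) → index 5
j=6: u_6=199/300 ∈ [19/39, 9/13) → index 5
j=7: u_7=229/300 ∈ [29/39, 10/13) → index 8
j=8: u_8=259/300 ∈ [10/13, 1) → index 9
j=9: u_9=289/300 ∈ [10/13, 1) → index 9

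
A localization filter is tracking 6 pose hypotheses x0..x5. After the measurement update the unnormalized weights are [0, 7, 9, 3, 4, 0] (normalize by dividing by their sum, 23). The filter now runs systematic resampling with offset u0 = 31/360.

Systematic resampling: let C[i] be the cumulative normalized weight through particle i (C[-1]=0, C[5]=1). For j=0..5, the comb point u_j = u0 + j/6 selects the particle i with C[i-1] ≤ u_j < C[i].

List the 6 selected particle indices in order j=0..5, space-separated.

C = [0, 7/23, 16/23, 19/23, 1, 1]
j=0: u_0=31/360 ∈ [0, 7/23) → index 1
j=1: u_1=91/360 ∈ [0, 7/23) → index 1
j=2: u_2=151/360 ∈ [7/23, 16/23) → index 2
j=3: u_3=211/360 ∈ [7/23, 16/23) → index 2
j=4: u_4=271/360 ∈ [16/23, 19/23) → index 3
j=5: u_5=331/360 ∈ [19/23, 1) → index 4

1 1 2 2 3 4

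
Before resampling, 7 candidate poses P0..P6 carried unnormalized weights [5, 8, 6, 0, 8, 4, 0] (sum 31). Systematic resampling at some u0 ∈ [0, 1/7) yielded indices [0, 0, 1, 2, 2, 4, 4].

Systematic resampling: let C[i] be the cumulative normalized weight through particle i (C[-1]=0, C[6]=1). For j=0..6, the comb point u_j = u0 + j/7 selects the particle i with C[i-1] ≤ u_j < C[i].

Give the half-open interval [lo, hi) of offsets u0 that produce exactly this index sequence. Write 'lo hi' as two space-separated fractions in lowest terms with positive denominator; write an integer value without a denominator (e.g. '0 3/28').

C = [5/31, 13/31, 19/31, 19/31, 27/31, 1, 1]
j=0 picked index 0: u0 ∈ [0, 5/31)
j=1 picked index 0: u0 ∈ [-1/7, 4/217)
j=2 picked index 1: u0 ∈ [-27/217, 29/217)
j=3 picked index 2: u0 ∈ [-2/217, 40/217)
j=4 picked index 2: u0 ∈ [-33/217, 9/217)
j=5 picked index 4: u0 ∈ [-22/217, 34/217)
j=6 picked index 4: u0 ∈ [-53/217, 3/217)
intersection: [0, 3/217)

0 3/217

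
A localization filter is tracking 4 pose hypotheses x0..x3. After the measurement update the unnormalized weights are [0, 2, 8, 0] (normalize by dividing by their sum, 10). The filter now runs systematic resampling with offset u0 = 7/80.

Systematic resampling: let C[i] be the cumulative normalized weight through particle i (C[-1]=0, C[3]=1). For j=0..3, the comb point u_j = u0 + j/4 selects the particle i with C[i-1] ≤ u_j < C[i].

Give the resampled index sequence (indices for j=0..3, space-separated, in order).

1 2 2 2

C = [0, 1/5, 1, 1]
j=0: u_0=7/80 ∈ [0, 1/5) → index 1
j=1: u_1=27/80 ∈ [1/5, 1) → index 2
j=2: u_2=47/80 ∈ [1/5, 1) → index 2
j=3: u_3=67/80 ∈ [1/5, 1) → index 2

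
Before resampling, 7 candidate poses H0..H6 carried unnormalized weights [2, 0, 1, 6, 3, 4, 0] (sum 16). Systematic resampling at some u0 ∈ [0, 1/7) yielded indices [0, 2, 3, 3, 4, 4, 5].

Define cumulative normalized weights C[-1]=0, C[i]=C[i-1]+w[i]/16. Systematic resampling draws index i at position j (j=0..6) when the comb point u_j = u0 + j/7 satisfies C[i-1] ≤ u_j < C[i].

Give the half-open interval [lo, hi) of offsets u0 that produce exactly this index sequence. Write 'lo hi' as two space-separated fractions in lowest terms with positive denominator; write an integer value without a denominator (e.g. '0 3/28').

0 1/28

C = [1/8, 1/8, 3/16, 9/16, 3/4, 1, 1]
j=0 picked index 0: u0 ∈ [0, 1/8)
j=1 picked index 2: u0 ∈ [-1/56, 5/112)
j=2 picked index 3: u0 ∈ [-11/112, 31/112)
j=3 picked index 3: u0 ∈ [-27/112, 15/112)
j=4 picked index 4: u0 ∈ [-1/112, 5/28)
j=5 picked index 4: u0 ∈ [-17/112, 1/28)
j=6 picked index 5: u0 ∈ [-3/28, 1/7)
intersection: [0, 1/28)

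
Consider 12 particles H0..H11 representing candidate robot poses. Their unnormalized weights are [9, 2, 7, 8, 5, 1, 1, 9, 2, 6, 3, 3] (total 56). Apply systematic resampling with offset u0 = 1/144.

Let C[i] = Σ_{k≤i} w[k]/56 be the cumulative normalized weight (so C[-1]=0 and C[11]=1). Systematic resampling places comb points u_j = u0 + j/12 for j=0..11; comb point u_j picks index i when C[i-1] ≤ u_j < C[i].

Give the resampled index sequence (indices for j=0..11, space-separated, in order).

C = [9/56, 11/56, 9/28, 13/28, 31/56, 4/7, 33/56, 3/4, 11/14, 25/28, 53/56, 1]
j=0: u_0=1/144 ∈ [0, 9/56) → index 0
j=1: u_1=13/144 ∈ [0, 9/56) → index 0
j=2: u_2=25/144 ∈ [9/56, 11/56) → index 1
j=3: u_3=37/144 ∈ [11/56, 9/28) → index 2
j=4: u_4=49/144 ∈ [9/28, 13/28) → index 3
j=5: u_5=61/144 ∈ [9/28, 13/28) → index 3
j=6: u_6=73/144 ∈ [13/28, 31/56) → index 4
j=7: u_7=85/144 ∈ [33/56, 3/4) → index 7
j=8: u_8=97/144 ∈ [33/56, 3/4) → index 7
j=9: u_9=109/144 ∈ [3/4, 11/14) → index 8
j=10: u_10=121/144 ∈ [11/14, 25/28) → index 9
j=11: u_11=133/144 ∈ [25/28, 53/56) → index 10

0 0 1 2 3 3 4 7 7 8 9 10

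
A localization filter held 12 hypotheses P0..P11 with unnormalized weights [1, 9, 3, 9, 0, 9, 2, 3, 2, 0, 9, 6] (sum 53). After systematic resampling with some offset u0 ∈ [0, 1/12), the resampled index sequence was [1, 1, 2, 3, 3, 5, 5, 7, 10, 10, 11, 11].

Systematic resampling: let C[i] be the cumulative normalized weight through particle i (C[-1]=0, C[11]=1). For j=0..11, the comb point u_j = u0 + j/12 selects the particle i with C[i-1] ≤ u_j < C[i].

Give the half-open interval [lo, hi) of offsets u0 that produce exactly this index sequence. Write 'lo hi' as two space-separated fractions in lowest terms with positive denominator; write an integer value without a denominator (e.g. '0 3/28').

17/318 25/318

C = [1/53, 10/53, 13/53, 22/53, 22/53, 31/53, 33/53, 36/53, 38/53, 38/53, 47/53, 1]
j=0 picked index 1: u0 ∈ [1/53, 10/53)
j=1 picked index 1: u0 ∈ [-41/636, 67/636)
j=2 picked index 2: u0 ∈ [7/318, 25/318)
j=3 picked index 3: u0 ∈ [-1/212, 35/212)
j=4 picked index 3: u0 ∈ [-14/159, 13/159)
j=5 picked index 5: u0 ∈ [-1/636, 107/636)
j=6 picked index 5: u0 ∈ [-9/106, 9/106)
j=7 picked index 7: u0 ∈ [25/636, 61/636)
j=8 picked index 10: u0 ∈ [8/159, 35/159)
j=9 picked index 10: u0 ∈ [-7/212, 29/212)
j=10 picked index 11: u0 ∈ [17/318, 1/6)
j=11 picked index 11: u0 ∈ [-19/636, 1/12)
intersection: [17/318, 25/318)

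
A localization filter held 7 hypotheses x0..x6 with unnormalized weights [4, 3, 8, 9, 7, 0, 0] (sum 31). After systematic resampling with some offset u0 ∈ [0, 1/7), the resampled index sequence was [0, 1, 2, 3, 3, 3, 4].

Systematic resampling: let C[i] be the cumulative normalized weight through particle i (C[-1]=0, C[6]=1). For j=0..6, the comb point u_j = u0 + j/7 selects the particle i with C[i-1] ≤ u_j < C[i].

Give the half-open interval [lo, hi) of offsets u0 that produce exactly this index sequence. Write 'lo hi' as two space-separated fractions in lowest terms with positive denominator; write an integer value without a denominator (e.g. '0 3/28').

12/217 13/217

C = [4/31, 7/31, 15/31, 24/31, 1, 1, 1]
j=0 picked index 0: u0 ∈ [0, 4/31)
j=1 picked index 1: u0 ∈ [-3/217, 18/217)
j=2 picked index 2: u0 ∈ [-13/217, 43/217)
j=3 picked index 3: u0 ∈ [12/217, 75/217)
j=4 picked index 3: u0 ∈ [-19/217, 44/217)
j=5 picked index 3: u0 ∈ [-50/217, 13/217)
j=6 picked index 4: u0 ∈ [-18/217, 1/7)
intersection: [12/217, 13/217)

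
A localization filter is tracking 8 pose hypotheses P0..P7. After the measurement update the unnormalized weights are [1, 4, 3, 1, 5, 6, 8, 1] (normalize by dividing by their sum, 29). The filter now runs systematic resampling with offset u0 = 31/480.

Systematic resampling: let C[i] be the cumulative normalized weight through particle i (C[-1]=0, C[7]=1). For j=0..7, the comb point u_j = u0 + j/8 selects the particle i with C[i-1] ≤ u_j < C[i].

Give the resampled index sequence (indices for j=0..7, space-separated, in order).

1 2 4 4 5 5 6 6

C = [1/29, 5/29, 8/29, 9/29, 14/29, 20/29, 28/29, 1]
j=0: u_0=31/480 ∈ [1/29, 5/29) → index 1
j=1: u_1=91/480 ∈ [5/29, 8/29) → index 2
j=2: u_2=151/480 ∈ [9/29, 14/29) → index 4
j=3: u_3=211/480 ∈ [9/29, 14/29) → index 4
j=4: u_4=271/480 ∈ [14/29, 20/29) → index 5
j=5: u_5=331/480 ∈ [14/29, 20/29) → index 5
j=6: u_6=391/480 ∈ [20/29, 28/29) → index 6
j=7: u_7=451/480 ∈ [20/29, 28/29) → index 6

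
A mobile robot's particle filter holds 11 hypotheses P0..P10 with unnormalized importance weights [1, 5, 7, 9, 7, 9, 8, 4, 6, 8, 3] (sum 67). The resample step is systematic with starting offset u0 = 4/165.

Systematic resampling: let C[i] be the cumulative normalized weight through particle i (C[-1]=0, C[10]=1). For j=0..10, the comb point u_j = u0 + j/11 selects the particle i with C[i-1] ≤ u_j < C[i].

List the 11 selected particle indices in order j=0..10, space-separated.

C = [1/67, 6/67, 13/67, 22/67, 29/67, 38/67, 46/67, 50/67, 56/67, 64/67, 1]
j=0: u_0=4/165 ∈ [1/67, 6/67) → index 1
j=1: u_1=19/165 ∈ [6/67, 13/67) → index 2
j=2: u_2=34/165 ∈ [13/67, 22/67) → index 3
j=3: u_3=49/165 ∈ [13/67, 22/67) → index 3
j=4: u_4=64/165 ∈ [22/67, 29/67) → index 4
j=5: u_5=79/165 ∈ [29/67, 38/67) → index 5
j=6: u_6=94/165 ∈ [38/67, 46/67) → index 6
j=7: u_7=109/165 ∈ [38/67, 46/67) → index 6
j=8: u_8=124/165 ∈ [50/67, 56/67) → index 8
j=9: u_9=139/165 ∈ [56/67, 64/67) → index 9
j=10: u_10=14/15 ∈ [56/67, 64/67) → index 9

1 2 3 3 4 5 6 6 8 9 9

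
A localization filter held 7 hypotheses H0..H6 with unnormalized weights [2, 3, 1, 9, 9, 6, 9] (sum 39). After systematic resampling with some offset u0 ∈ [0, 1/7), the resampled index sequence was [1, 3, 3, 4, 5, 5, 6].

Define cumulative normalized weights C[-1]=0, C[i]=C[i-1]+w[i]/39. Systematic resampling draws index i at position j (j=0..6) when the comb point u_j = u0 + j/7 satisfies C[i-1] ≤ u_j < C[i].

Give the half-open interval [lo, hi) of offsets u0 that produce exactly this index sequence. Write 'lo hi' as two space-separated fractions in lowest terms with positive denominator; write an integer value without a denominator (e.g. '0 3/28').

2/39 5/91

C = [2/39, 5/39, 2/13, 5/13, 8/13, 10/13, 1]
j=0 picked index 1: u0 ∈ [2/39, 5/39)
j=1 picked index 3: u0 ∈ [1/91, 22/91)
j=2 picked index 3: u0 ∈ [-12/91, 9/91)
j=3 picked index 4: u0 ∈ [-4/91, 17/91)
j=4 picked index 5: u0 ∈ [4/91, 18/91)
j=5 picked index 5: u0 ∈ [-9/91, 5/91)
j=6 picked index 6: u0 ∈ [-8/91, 1/7)
intersection: [2/39, 5/91)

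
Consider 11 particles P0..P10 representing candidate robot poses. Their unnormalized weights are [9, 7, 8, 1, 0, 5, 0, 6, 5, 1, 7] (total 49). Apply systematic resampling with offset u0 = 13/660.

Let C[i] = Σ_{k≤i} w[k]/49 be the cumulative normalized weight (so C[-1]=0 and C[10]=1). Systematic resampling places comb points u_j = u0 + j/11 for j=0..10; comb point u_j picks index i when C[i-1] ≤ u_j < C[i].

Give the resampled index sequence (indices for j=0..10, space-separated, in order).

0 0 1 1 2 2 5 7 8 9 10

C = [9/49, 16/49, 24/49, 25/49, 25/49, 30/49, 30/49, 36/49, 41/49, 6/7, 1]
j=0: u_0=13/660 ∈ [0, 9/49) → index 0
j=1: u_1=73/660 ∈ [0, 9/49) → index 0
j=2: u_2=133/660 ∈ [9/49, 16/49) → index 1
j=3: u_3=193/660 ∈ [9/49, 16/49) → index 1
j=4: u_4=23/60 ∈ [16/49, 24/49) → index 2
j=5: u_5=313/660 ∈ [16/49, 24/49) → index 2
j=6: u_6=373/660 ∈ [25/49, 30/49) → index 5
j=7: u_7=433/660 ∈ [30/49, 36/49) → index 7
j=8: u_8=493/660 ∈ [36/49, 41/49) → index 8
j=9: u_9=553/660 ∈ [41/49, 6/7) → index 9
j=10: u_10=613/660 ∈ [6/7, 1) → index 10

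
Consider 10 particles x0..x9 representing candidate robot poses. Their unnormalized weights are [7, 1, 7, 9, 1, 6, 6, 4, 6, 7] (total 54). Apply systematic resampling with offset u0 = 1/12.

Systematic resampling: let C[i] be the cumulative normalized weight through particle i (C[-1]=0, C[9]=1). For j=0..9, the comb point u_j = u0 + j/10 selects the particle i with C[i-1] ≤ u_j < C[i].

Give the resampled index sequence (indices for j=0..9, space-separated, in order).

0 2 3 3 5 6 6 8 9 9

C = [7/54, 4/27, 5/18, 4/9, 25/54, 31/54, 37/54, 41/54, 47/54, 1]
j=0: u_0=1/12 ∈ [0, 7/54) → index 0
j=1: u_1=11/60 ∈ [4/27, 5/18) → index 2
j=2: u_2=17/60 ∈ [5/18, 4/9) → index 3
j=3: u_3=23/60 ∈ [5/18, 4/9) → index 3
j=4: u_4=29/60 ∈ [25/54, 31/54) → index 5
j=5: u_5=7/12 ∈ [31/54, 37/54) → index 6
j=6: u_6=41/60 ∈ [31/54, 37/54) → index 6
j=7: u_7=47/60 ∈ [41/54, 47/54) → index 8
j=8: u_8=53/60 ∈ [47/54, 1) → index 9
j=9: u_9=59/60 ∈ [47/54, 1) → index 9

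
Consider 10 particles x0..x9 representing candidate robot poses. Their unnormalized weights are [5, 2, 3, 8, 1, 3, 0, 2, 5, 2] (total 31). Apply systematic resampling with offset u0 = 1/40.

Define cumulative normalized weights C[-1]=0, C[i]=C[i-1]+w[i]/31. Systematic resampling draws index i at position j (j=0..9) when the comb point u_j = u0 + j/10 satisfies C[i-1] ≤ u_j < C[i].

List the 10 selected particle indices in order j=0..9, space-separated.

C = [5/31, 7/31, 10/31, 18/31, 19/31, 22/31, 22/31, 24/31, 29/31, 1]
j=0: u_0=1/40 ∈ [0, 5/31) → index 0
j=1: u_1=1/8 ∈ [0, 5/31) → index 0
j=2: u_2=9/40 ∈ [5/31, 7/31) → index 1
j=3: u_3=13/40 ∈ [10/31, 18/31) → index 3
j=4: u_4=17/40 ∈ [10/31, 18/31) → index 3
j=5: u_5=21/40 ∈ [10/31, 18/31) → index 3
j=6: u_6=5/8 ∈ [19/31, 22/31) → index 5
j=7: u_7=29/40 ∈ [22/31, 24/31) → index 7
j=8: u_8=33/40 ∈ [24/31, 29/31) → index 8
j=9: u_9=37/40 ∈ [24/31, 29/31) → index 8

0 0 1 3 3 3 5 7 8 8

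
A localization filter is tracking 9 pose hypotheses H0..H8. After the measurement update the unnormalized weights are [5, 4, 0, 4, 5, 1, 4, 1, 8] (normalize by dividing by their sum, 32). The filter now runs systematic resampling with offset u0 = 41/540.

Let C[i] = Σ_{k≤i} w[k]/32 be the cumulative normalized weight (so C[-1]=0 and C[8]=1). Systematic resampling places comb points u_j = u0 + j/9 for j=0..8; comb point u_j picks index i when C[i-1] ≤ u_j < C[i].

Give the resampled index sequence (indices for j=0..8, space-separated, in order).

C = [5/32, 9/32, 9/32, 13/32, 9/16, 19/32, 23/32, 3/4, 1]
j=0: u_0=41/540 ∈ [0, 5/32) → index 0
j=1: u_1=101/540 ∈ [5/32, 9/32) → index 1
j=2: u_2=161/540 ∈ [9/32, 13/32) → index 3
j=3: u_3=221/540 ∈ [13/32, 9/16) → index 4
j=4: u_4=281/540 ∈ [13/32, 9/16) → index 4
j=5: u_5=341/540 ∈ [19/32, 23/32) → index 6
j=6: u_6=401/540 ∈ [23/32, 3/4) → index 7
j=7: u_7=461/540 ∈ [3/4, 1) → index 8
j=8: u_8=521/540 ∈ [3/4, 1) → index 8

0 1 3 4 4 6 7 8 8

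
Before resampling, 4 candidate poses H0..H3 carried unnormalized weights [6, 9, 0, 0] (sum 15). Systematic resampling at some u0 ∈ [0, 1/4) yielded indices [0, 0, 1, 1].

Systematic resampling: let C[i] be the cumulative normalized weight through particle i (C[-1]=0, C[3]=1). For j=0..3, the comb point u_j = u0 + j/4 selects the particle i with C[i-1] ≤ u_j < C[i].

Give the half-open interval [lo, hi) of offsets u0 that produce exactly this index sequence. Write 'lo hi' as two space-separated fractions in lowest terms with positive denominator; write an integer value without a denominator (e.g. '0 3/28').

C = [2/5, 1, 1, 1]
j=0 picked index 0: u0 ∈ [0, 2/5)
j=1 picked index 0: u0 ∈ [-1/4, 3/20)
j=2 picked index 1: u0 ∈ [-1/10, 1/2)
j=3 picked index 1: u0 ∈ [-7/20, 1/4)
intersection: [0, 3/20)

0 3/20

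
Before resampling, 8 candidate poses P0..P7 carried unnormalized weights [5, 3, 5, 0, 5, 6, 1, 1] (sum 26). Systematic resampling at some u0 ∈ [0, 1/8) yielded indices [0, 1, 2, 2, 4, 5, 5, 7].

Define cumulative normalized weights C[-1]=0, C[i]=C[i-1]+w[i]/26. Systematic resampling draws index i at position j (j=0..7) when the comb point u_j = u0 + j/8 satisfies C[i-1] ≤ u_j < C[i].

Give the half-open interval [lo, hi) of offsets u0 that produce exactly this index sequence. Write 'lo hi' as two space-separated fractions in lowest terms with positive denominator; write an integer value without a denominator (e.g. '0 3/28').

C = [5/26, 4/13, 1/2, 1/2, 9/13, 12/13, 25/26, 1]
j=0 picked index 0: u0 ∈ [0, 5/26)
j=1 picked index 1: u0 ∈ [7/104, 19/104)
j=2 picked index 2: u0 ∈ [3/52, 1/4)
j=3 picked index 2: u0 ∈ [-7/104, 1/8)
j=4 picked index 4: u0 ∈ [0, 5/26)
j=5 picked index 5: u0 ∈ [7/104, 31/104)
j=6 picked index 5: u0 ∈ [-3/52, 9/52)
j=7 picked index 7: u0 ∈ [9/104, 1/8)
intersection: [9/104, 1/8)

9/104 1/8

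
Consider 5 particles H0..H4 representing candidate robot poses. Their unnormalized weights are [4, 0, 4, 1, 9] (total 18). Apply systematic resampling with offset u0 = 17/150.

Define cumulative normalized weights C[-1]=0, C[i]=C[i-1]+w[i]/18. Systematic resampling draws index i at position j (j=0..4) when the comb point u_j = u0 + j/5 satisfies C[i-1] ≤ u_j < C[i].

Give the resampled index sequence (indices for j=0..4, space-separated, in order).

0 2 4 4 4

C = [2/9, 2/9, 4/9, 1/2, 1]
j=0: u_0=17/150 ∈ [0, 2/9) → index 0
j=1: u_1=47/150 ∈ [2/9, 4/9) → index 2
j=2: u_2=77/150 ∈ [1/2, 1) → index 4
j=3: u_3=107/150 ∈ [1/2, 1) → index 4
j=4: u_4=137/150 ∈ [1/2, 1) → index 4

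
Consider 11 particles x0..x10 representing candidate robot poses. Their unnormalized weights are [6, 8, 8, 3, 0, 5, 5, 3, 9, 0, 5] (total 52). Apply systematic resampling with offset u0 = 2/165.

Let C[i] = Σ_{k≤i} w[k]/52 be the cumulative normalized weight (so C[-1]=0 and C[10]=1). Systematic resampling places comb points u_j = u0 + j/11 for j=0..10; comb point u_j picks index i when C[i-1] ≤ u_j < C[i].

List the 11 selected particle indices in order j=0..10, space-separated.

C = [3/26, 7/26, 11/26, 25/52, 25/52, 15/26, 35/52, 19/26, 47/52, 47/52, 1]
j=0: u_0=2/165 ∈ [0, 3/26) → index 0
j=1: u_1=17/165 ∈ [0, 3/26) → index 0
j=2: u_2=32/165 ∈ [3/26, 7/26) → index 1
j=3: u_3=47/165 ∈ [7/26, 11/26) → index 2
j=4: u_4=62/165 ∈ [7/26, 11/26) → index 2
j=5: u_5=7/15 ∈ [11/26, 25/52) → index 3
j=6: u_6=92/165 ∈ [25/52, 15/26) → index 5
j=7: u_7=107/165 ∈ [15/26, 35/52) → index 6
j=8: u_8=122/165 ∈ [19/26, 47/52) → index 8
j=9: u_9=137/165 ∈ [19/26, 47/52) → index 8
j=10: u_10=152/165 ∈ [47/52, 1) → index 10

0 0 1 2 2 3 5 6 8 8 10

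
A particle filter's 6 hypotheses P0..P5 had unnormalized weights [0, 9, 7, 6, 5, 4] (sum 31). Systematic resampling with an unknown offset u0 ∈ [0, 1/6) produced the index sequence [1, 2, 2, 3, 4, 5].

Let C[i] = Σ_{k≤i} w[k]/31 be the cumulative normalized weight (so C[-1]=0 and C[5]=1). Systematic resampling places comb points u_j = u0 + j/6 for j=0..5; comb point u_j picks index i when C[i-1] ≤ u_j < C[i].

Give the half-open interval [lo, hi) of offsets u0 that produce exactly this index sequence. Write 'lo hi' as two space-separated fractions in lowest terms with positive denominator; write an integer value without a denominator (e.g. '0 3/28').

23/186 1/6

C = [0, 9/31, 16/31, 22/31, 27/31, 1]
j=0 picked index 1: u0 ∈ [0, 9/31)
j=1 picked index 2: u0 ∈ [23/186, 65/186)
j=2 picked index 2: u0 ∈ [-4/93, 17/93)
j=3 picked index 3: u0 ∈ [1/62, 13/62)
j=4 picked index 4: u0 ∈ [4/93, 19/93)
j=5 picked index 5: u0 ∈ [7/186, 1/6)
intersection: [23/186, 1/6)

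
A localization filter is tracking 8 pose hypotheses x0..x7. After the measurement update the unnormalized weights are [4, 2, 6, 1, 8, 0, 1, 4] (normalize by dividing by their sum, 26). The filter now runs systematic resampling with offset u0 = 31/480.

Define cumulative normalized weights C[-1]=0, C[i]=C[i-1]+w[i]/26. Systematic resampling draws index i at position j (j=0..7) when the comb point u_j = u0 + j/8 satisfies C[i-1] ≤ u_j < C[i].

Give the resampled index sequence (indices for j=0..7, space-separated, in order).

C = [2/13, 3/13, 6/13, 1/2, 21/26, 21/26, 11/13, 1]
j=0: u_0=31/480 ∈ [0, 2/13) → index 0
j=1: u_1=91/480 ∈ [2/13, 3/13) → index 1
j=2: u_2=151/480 ∈ [3/13, 6/13) → index 2
j=3: u_3=211/480 ∈ [3/13, 6/13) → index 2
j=4: u_4=271/480 ∈ [1/2, 21/26) → index 4
j=5: u_5=331/480 ∈ [1/2, 21/26) → index 4
j=6: u_6=391/480 ∈ [21/26, 11/13) → index 6
j=7: u_7=451/480 ∈ [11/13, 1) → index 7

0 1 2 2 4 4 6 7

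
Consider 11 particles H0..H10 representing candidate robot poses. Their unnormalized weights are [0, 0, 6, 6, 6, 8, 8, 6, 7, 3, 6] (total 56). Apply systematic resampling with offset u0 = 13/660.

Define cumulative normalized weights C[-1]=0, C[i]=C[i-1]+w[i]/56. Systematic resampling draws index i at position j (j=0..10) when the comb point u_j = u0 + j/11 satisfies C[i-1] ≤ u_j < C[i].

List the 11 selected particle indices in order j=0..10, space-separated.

2 3 3 4 5 6 6 7 8 8 10

C = [0, 0, 3/28, 3/14, 9/28, 13/28, 17/28, 5/7, 47/56, 25/28, 1]
j=0: u_0=13/660 ∈ [0, 3/28) → index 2
j=1: u_1=73/660 ∈ [3/28, 3/14) → index 3
j=2: u_2=133/660 ∈ [3/28, 3/14) → index 3
j=3: u_3=193/660 ∈ [3/14, 9/28) → index 4
j=4: u_4=23/60 ∈ [9/28, 13/28) → index 5
j=5: u_5=313/660 ∈ [13/28, 17/28) → index 6
j=6: u_6=373/660 ∈ [13/28, 17/28) → index 6
j=7: u_7=433/660 ∈ [17/28, 5/7) → index 7
j=8: u_8=493/660 ∈ [5/7, 47/56) → index 8
j=9: u_9=553/660 ∈ [5/7, 47/56) → index 8
j=10: u_10=613/660 ∈ [25/28, 1) → index 10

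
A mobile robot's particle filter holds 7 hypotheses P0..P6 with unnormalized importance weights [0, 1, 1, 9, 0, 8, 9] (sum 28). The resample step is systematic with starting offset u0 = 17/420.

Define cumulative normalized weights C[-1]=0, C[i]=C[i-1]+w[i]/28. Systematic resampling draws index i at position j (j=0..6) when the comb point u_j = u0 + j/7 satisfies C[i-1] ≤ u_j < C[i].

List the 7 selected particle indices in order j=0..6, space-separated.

2 3 3 5 5 6 6

C = [0, 1/28, 1/14, 11/28, 11/28, 19/28, 1]
j=0: u_0=17/420 ∈ [1/28, 1/14) → index 2
j=1: u_1=11/60 ∈ [1/14, 11/28) → index 3
j=2: u_2=137/420 ∈ [1/14, 11/28) → index 3
j=3: u_3=197/420 ∈ [11/28, 19/28) → index 5
j=4: u_4=257/420 ∈ [11/28, 19/28) → index 5
j=5: u_5=317/420 ∈ [19/28, 1) → index 6
j=6: u_6=377/420 ∈ [19/28, 1) → index 6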